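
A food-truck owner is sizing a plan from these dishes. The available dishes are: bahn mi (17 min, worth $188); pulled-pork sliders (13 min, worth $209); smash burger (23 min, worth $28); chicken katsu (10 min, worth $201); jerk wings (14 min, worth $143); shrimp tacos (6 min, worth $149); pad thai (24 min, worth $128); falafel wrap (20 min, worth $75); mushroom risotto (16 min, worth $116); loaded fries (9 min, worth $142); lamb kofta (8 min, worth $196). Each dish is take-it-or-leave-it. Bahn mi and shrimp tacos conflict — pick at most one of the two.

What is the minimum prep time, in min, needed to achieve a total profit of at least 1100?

Minimise min subject to total profit ≥ 1100.
pulled-pork sliders + chicken katsu + jerk wings + shrimp tacos + mushroom risotto + loaded fries + lamb kofta reaches 1156 using 76 min.
Below 76 min the best achievable stays under 1100.

76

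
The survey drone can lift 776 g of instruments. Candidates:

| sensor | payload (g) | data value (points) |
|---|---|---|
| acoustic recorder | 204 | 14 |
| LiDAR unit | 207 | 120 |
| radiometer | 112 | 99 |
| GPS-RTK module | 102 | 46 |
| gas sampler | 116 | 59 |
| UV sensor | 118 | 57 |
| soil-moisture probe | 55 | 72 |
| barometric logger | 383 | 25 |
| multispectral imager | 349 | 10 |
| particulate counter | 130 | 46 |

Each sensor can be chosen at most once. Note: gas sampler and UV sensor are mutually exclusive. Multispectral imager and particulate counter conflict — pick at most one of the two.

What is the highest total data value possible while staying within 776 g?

Taking LiDAR unit + radiometer + GPS-RTK module + gas sampler + soil-moisture probe + particulate counter: 722 g used, 442 in data value.

442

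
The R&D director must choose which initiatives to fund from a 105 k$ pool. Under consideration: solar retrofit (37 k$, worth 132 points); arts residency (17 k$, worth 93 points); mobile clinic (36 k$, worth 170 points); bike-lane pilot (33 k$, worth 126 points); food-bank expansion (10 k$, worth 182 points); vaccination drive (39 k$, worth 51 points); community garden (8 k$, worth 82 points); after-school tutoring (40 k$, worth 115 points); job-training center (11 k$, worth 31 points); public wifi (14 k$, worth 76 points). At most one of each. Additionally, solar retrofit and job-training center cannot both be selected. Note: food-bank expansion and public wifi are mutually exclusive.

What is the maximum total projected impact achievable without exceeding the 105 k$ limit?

653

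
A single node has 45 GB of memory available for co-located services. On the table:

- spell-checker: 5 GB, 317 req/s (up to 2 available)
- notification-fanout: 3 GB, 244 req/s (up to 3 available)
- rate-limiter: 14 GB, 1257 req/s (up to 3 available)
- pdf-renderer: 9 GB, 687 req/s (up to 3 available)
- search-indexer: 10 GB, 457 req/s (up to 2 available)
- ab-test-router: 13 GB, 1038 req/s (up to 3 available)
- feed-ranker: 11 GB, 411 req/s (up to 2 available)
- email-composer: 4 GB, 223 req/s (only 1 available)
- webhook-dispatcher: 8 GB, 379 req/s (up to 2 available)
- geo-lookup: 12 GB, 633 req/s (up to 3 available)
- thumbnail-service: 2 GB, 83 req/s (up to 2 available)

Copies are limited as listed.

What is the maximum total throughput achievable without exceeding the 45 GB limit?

4015

Density check — rate-limiter 89.79, notification-fanout 81.33, ab-test-router 79.85 are the best per GB.
The ratio ordering already packs tightly: notification-fanout + 3×rate-limiter, 45 GB, 4015.
That's the maximum — no swap from here does better than 4015.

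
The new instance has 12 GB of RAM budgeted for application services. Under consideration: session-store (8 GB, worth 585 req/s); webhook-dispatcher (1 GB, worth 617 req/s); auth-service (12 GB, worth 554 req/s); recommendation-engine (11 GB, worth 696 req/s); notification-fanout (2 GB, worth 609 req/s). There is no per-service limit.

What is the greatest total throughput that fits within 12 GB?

7404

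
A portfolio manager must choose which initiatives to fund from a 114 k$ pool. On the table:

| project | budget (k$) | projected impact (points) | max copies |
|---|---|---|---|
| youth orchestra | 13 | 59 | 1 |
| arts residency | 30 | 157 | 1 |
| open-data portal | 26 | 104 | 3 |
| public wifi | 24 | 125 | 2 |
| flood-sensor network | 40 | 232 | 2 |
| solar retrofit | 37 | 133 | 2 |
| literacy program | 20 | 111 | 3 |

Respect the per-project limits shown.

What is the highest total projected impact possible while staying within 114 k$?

634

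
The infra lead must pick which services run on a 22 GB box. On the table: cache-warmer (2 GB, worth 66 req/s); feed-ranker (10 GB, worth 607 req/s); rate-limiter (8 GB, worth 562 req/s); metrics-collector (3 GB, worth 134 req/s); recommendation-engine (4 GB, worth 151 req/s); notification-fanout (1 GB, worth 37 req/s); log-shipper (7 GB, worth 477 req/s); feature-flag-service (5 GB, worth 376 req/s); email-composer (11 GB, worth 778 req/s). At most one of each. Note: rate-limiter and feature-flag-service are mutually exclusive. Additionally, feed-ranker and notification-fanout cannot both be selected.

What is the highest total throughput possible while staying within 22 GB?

1474

Greedy by ratio would take cache-warmer + metrics-collector + notification-fanout + feature-flag-service + email-composer: 22 GB used, total 1391.
The 8 GB tied up in cache-warmer and notification-fanout and feature-flag-service is better spent on rate-limiter — total rises to 1474 (22 GB).
That's the maximum — no feasible swap from here does better than 1474.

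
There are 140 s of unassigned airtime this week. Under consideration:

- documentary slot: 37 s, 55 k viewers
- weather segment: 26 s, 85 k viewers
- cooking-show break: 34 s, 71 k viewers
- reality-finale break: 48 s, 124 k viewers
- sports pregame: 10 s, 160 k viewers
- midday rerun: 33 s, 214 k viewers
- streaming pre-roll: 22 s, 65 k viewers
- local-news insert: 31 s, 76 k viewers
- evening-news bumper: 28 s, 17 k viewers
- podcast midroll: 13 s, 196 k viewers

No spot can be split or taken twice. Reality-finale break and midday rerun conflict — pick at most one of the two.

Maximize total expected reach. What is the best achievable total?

796

Ranking by ratio (expected reach/s): sports pregame 16.00, podcast midroll 15.08, midday rerun 6.48, weather segment 3.27.
Best packing: weather segment + sports pregame + midday rerun + streaming pre-roll + local-news insert + podcast midroll — 135 s, 796 total.
Runner-up weather segment + cooking-show break + sports pregame + midday rerun + streaming pre-roll + podcast midroll tops out at 791.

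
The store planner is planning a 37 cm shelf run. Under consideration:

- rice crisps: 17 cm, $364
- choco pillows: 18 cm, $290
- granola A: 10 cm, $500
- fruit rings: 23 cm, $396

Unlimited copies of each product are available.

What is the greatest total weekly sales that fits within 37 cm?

1500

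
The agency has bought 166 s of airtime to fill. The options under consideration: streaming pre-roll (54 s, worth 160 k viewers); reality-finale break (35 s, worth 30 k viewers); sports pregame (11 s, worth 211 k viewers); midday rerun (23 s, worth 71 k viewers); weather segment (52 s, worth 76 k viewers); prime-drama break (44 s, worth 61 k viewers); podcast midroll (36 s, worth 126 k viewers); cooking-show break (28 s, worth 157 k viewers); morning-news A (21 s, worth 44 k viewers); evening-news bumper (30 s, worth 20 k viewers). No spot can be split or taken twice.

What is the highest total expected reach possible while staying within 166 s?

Taking streaming pre-roll + sports pregame + midday rerun + podcast midroll + cooking-show break: 152 s used, 725 in expected reach.

725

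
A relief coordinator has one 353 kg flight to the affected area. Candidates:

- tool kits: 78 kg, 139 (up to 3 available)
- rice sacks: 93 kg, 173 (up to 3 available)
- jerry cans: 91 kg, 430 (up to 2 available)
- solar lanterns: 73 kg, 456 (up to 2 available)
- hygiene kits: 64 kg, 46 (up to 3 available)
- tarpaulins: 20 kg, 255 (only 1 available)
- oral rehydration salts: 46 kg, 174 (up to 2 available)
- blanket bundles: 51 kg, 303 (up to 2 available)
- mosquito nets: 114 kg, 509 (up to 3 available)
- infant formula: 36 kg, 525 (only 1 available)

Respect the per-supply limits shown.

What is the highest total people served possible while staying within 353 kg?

2472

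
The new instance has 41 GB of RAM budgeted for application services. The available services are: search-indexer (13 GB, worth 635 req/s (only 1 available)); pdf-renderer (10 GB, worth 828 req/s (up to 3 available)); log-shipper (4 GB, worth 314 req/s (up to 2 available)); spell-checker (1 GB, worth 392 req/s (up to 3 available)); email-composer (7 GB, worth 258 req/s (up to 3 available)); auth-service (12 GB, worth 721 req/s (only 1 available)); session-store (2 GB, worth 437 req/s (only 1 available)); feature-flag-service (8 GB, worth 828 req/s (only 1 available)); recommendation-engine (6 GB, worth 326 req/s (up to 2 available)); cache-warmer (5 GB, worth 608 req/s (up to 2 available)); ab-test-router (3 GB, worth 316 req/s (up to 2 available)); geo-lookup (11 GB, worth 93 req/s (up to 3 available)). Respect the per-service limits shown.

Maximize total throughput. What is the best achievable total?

5117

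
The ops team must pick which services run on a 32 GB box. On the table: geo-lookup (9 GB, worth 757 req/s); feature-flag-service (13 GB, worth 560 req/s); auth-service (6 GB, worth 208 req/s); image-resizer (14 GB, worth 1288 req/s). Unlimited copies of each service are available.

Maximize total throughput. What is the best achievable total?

2802

Filling by ratio: 2×image-resizer for 2576, with 4 GB left unused.
The 14 GB tied up in image-resizer is better spent on 2×geo-lookup — total rises to 2802 (32 GB).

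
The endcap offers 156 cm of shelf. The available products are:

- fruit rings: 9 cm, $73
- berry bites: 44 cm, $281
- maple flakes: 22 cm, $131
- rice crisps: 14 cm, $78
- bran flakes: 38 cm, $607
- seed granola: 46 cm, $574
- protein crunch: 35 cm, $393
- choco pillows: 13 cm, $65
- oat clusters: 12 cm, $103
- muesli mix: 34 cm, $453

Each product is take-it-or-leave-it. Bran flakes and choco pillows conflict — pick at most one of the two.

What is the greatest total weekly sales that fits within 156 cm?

2027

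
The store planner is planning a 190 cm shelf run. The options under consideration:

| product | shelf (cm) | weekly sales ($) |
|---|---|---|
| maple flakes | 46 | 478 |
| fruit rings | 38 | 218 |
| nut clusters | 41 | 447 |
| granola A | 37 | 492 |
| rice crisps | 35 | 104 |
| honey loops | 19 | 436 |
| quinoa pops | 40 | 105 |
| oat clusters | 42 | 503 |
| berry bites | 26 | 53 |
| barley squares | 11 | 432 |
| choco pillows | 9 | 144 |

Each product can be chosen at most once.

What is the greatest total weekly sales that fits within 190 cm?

By weekly sales per cm: barley squares 39.27, honey loops 22.95, choco pillows 16.00, granola A 13.30 lead.
A density-first pass picks nut clusters + granola A + honey loops + oat clusters + berry bites + barley squares + choco pillows — 2507 at 185 cm.
Dropping nut clusters frees 41 cm; slotting in maple flakes (46 cm) lifts the total to 2538 at 190 cm.

2538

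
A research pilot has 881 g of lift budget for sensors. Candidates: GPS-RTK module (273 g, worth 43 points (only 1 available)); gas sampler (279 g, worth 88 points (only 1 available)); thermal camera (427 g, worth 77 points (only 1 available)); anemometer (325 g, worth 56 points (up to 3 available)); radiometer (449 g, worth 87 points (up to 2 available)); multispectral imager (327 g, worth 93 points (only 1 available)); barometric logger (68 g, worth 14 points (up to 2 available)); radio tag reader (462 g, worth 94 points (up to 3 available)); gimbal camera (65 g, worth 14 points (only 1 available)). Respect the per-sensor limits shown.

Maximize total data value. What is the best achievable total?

Taking the top-ratio sensors first gives gas sampler + multispectral imager + 2×barometric logger + gimbal camera for 223 (807 g).
The 201 g tied up in 2×barometric logger and gimbal camera is better spent on GPS-RTK module — total rises to 224 (879 g).

224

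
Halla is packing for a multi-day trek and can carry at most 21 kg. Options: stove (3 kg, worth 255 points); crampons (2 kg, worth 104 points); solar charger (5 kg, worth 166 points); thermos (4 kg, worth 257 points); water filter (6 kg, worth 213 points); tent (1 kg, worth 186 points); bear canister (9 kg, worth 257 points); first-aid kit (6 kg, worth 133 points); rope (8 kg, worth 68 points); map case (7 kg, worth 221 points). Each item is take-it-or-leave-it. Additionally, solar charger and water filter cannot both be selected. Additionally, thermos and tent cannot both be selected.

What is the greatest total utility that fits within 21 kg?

1015

Ranking by ratio (utility/kg): tent 186.00, stove 85.00, thermos 64.25.
Stove + crampons + water filter + tent + bear canister uses 21 of the 21 kg and totals 1015.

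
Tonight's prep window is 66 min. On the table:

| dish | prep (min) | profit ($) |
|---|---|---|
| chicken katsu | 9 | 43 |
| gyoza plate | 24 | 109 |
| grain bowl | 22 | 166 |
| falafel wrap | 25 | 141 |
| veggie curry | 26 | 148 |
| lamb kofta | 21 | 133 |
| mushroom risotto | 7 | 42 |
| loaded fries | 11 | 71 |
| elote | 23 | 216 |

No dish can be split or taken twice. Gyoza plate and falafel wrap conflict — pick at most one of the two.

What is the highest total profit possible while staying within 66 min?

515

By profit per min: elote 9.39, grain bowl 7.55, loaded fries 6.45, lamb kofta 6.33 lead.
Filling by ratio: grain bowl + mushroom risotto + loaded fries + elote for 495, with 3 min left unused.
Replace mushroom risotto and loaded fries with lamb kofta: the trade gains 20 net, giving 515 at 66 min.
Next best is chicken katsu + grain bowl + loaded fries + elote at 496 (65 min) — short by 19.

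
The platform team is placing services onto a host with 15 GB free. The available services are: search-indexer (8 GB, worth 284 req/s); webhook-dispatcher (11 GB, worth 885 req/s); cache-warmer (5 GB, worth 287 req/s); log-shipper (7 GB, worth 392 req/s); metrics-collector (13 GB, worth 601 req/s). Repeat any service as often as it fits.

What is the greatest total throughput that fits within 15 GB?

By throughput per GB: webhook-dispatcher 80.45, cache-warmer 57.40, log-shipper 56.00, metrics-collector 46.23 lead.
Best packing: webhook-dispatcher — 11 GB, 885 total.
No other feasible combination exceeds 885.

885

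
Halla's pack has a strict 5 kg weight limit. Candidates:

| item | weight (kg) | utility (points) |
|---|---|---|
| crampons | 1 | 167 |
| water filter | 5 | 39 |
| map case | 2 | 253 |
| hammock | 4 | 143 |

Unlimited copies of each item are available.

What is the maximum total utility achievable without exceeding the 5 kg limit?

835

Taking 5×crampons: 5 kg used, 835 in utility.
No other feasible combination exceeds 835.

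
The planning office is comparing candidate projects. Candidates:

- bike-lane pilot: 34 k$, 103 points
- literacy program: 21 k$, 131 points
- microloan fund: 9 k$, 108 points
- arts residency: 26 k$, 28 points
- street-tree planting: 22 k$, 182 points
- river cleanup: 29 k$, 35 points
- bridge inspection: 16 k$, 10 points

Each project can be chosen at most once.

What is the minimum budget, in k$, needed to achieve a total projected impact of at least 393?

52

Minimise k$ subject to total projected impact ≥ 393.
literacy program + microloan fund + street-tree planting reaches 421 using 52 k$.
No combination under 52 k$ hits 393.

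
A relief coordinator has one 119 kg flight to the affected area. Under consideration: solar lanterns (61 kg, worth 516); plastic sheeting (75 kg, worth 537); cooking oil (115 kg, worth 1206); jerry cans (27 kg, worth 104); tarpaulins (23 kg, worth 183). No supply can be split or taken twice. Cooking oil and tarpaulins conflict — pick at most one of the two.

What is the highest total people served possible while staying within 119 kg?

Taking cooking oil: 115 kg used, 1206 in people served.

1206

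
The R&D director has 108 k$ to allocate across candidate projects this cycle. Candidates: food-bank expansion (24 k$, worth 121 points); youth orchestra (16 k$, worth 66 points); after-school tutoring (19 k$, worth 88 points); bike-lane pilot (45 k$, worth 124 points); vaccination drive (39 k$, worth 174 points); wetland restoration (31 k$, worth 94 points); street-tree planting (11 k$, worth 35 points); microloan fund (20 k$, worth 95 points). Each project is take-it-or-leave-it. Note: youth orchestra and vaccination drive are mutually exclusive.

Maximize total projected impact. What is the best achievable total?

Density check — food-bank expansion 5.04, microloan fund 4.75, after-school tutoring 4.63, vaccination drive 4.46 are the best per k$.
Taking food-bank expansion + after-school tutoring + vaccination drive + microloan fund: 102 k$ used, 478 in projected impact.
Nothing else feasible within 108 k$ beats 478.

478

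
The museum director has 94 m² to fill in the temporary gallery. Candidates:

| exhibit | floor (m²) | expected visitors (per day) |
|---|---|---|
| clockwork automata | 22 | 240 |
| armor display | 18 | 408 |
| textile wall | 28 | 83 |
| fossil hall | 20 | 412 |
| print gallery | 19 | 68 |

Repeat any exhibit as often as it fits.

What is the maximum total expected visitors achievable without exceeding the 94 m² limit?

A density-first pass picks 5×armor display — 2040 at 90 m².
Replace 2×armor display with 2×fossil hall: the trade gains 8 net, giving 2048 at 94 m².
That's the maximum — no swap from here does better than 2048.

2048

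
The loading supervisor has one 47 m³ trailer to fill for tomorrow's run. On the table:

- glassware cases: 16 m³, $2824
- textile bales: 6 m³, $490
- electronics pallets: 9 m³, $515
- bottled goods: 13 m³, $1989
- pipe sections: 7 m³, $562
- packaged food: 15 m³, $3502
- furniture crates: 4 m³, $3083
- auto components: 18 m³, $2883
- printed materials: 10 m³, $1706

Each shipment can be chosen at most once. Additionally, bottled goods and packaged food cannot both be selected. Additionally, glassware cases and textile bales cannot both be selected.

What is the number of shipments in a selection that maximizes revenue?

Best achievable revenue is 11174.
packaged food + furniture crates + auto components + printed materials hits 11174 at 47 m³.
Every optimal selection uses 4 shipments.

4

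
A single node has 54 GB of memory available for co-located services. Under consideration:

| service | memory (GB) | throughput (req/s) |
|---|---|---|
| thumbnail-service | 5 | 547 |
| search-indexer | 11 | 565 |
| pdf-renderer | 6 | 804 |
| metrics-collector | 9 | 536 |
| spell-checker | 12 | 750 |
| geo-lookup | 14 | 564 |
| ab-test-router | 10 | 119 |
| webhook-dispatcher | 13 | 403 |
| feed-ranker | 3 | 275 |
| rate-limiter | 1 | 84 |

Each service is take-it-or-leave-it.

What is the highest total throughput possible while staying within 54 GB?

3589

Taking the top-ratio services first gives thumbnail-service + search-indexer + pdf-renderer + metrics-collector + spell-checker + feed-ranker + rate-limiter for 3561 (47 GB).
The 9 GB tied up in metrics-collector is better spent on geo-lookup — total rises to 3589 (52 GB).
Runner-up thumbnail-service + search-indexer + pdf-renderer + metrics-collector + spell-checker + feed-ranker + rate-limiter tops out at 3561.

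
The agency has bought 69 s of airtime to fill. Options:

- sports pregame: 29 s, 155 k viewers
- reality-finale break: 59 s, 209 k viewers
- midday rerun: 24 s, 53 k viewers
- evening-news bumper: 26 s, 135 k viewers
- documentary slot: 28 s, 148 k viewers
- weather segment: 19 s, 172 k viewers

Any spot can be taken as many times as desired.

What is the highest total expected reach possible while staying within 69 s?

The ratio ordering already packs tightly: 3×weather segment, 57 s, 516.
The spare 12 s is too small for any remaining spot, and no exchange beats 516.

516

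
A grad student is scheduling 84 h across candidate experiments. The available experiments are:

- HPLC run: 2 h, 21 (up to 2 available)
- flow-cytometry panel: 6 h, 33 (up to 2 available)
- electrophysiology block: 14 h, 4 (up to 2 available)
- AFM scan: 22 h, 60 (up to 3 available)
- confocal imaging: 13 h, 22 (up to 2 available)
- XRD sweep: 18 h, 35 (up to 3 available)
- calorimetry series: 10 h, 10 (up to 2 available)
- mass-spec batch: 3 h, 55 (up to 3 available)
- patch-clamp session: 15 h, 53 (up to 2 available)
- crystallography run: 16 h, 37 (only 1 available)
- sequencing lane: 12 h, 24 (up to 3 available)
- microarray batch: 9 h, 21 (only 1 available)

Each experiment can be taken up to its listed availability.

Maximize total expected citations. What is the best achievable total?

Greedy by ratio would take 2×HPLC run + 2×flow-cytometry panel + AFM scan + 3×mass-spec batch + 2×patch-clamp session: 77 h used, total 439.
Dropping patch-clamp session frees 15 h; slotting in AFM scan (22 h) lifts the total to 446 at 84 h.

446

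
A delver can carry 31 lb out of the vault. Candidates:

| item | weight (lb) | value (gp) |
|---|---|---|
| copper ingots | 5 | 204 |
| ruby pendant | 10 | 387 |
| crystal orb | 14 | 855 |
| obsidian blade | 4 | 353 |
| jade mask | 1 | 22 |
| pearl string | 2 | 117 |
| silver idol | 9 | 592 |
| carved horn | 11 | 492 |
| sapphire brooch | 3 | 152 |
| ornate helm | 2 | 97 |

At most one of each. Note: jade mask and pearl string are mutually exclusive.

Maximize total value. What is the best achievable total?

2014

Ranking by ratio (value/lb): obsidian blade 88.25, silver idol 65.78, crystal orb 61.07.
Best packing: crystal orb + obsidian blade + pearl string + silver idol + ornate helm — 31 lb, 2014 total.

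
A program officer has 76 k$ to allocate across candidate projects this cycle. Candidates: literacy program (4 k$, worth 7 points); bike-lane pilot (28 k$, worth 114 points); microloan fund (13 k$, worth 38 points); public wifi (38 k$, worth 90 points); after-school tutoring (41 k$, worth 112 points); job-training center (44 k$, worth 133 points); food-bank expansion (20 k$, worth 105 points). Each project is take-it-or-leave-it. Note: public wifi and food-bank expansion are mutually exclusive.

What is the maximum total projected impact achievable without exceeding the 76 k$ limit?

264

Ranking by ratio (projected impact/k$): food-bank expansion 5.25, bike-lane pilot 4.07, job-training center 3.02.
Literacy program + bike-lane pilot + microloan fund + food-bank expansion uses 65 of the 76 k$ and totals 264.
That's the maximum — no feasible swap from here does better than 264.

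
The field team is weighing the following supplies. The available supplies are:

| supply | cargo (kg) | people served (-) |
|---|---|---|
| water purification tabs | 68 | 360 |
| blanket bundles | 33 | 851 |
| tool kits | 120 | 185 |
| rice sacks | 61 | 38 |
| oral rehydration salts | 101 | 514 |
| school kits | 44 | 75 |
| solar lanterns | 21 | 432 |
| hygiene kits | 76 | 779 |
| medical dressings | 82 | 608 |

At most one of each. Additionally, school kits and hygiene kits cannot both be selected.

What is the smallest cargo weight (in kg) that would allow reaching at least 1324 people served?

98

Need the lightest bundle worth ≥ 1324.
Taking blanket bundles + school kits + solar lanterns gives 1358 (≥ 1324) for 98 kg.
No combination under 98 kg hits 1324.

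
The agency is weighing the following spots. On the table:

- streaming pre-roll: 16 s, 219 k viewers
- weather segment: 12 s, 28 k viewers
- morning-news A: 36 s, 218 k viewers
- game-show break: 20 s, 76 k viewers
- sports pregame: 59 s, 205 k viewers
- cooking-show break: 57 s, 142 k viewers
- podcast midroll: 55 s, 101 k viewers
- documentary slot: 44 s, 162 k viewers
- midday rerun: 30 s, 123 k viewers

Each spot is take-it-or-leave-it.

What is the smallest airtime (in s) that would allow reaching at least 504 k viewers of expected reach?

72

Need the lightest bundle worth ≥ 504.
Taking streaming pre-roll + morning-news A + game-show break gives 513 (≥ 504) for 72 s.
No combination under 72 s hits 504.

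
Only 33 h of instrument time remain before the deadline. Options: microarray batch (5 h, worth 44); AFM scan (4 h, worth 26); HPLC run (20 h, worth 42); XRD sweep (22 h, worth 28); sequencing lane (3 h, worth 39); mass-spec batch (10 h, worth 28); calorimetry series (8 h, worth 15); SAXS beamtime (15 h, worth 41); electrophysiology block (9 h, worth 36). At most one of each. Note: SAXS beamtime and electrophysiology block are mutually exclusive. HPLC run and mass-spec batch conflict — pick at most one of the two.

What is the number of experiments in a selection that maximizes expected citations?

5

Optimal total is 173.
For example microarray batch + AFM scan + sequencing lane + mass-spec batch + electrophysiology block achieves it, using 31 h.
Any selection reaching 173 contains exactly 5 experiments.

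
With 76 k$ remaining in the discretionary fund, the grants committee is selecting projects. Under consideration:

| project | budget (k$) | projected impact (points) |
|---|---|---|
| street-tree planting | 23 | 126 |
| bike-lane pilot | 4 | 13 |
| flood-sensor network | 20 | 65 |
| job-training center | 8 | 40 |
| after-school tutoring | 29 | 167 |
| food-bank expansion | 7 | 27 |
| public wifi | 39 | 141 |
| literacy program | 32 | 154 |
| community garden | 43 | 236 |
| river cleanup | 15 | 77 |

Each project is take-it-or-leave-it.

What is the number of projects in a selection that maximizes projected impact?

Optimal total is 416.
For example bike-lane pilot + after-school tutoring + community garden achieves it, using 76 k$.
Any selection reaching 416 contains exactly 3 projects.

3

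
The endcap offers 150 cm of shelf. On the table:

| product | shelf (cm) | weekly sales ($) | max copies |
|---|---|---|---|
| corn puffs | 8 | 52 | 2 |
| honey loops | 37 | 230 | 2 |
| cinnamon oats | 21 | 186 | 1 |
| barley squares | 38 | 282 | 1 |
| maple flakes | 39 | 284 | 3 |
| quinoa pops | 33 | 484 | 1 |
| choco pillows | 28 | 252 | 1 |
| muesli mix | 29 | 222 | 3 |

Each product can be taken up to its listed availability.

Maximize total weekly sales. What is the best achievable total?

1428

A density-first pass picks corn puffs + cinnamon oats + quinoa pops + choco pillows + 2×muesli mix — 1418 at 148 cm.
Dropping corn puffs and muesli mix frees 37 cm; slotting in maple flakes (39 cm) lifts the total to 1428 at 150 cm.
Every other selection either busts 150 cm or exceeds an availability limit or fails to beat 1428.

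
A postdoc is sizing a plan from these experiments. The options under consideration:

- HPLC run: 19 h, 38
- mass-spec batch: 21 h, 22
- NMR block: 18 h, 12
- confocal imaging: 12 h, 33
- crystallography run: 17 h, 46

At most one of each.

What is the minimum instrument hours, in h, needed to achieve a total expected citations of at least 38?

17

Look for the lowest-instrument combination reaching 38.
crystallography run reaches 46 using 17 h.
Any bundle with less than 17 h falls short of 38.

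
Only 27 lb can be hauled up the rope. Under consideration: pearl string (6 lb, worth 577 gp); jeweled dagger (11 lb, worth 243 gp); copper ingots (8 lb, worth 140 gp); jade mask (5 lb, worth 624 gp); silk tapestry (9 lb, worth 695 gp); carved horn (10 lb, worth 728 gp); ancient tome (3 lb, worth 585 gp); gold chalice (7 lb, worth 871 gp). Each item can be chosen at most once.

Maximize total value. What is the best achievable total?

2808

Ranking by ratio (value/lb): ancient tome 195.00, jade mask 124.80, gold chalice 124.43.
Greedy by ratio would take pearl string + jade mask + ancient tome + gold chalice: 21 lb used, total 2657.
Dropping pearl string frees 6 lb; slotting in carved horn (10 lb) lifts the total to 2808 at 25 lb.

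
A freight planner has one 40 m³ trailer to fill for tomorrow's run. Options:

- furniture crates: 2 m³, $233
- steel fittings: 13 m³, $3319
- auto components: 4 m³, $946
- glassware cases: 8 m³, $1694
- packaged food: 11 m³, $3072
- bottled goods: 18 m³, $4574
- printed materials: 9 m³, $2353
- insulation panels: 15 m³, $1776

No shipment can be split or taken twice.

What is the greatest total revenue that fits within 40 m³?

Density check — packaged food 279.27, printed materials 261.44, steel fittings 255.31 are the best per m³.
Taking the top-ratio shipments first gives furniture crates + steel fittings + auto components + packaged food + printed materials for 9923 (39 m³).
Dropping furniture crates and auto components and packaged food frees 17 m³; slotting in bottled goods (18 m³) lifts the total to 10246 at 40 m³.

10246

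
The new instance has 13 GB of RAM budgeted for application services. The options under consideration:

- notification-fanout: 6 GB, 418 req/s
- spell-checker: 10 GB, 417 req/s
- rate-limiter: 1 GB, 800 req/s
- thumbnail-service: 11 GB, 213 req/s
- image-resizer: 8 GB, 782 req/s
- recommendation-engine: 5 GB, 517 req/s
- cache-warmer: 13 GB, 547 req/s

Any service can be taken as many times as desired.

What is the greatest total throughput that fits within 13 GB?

10400

Density check — rate-limiter 800.00, recommendation-engine 103.40, image-resizer 97.75 are the best per GB.
The ratio ordering already packs tightly: 13×rate-limiter, 13 GB, 10400.
Every other selection either busts 13 GB or fails to beat 10400.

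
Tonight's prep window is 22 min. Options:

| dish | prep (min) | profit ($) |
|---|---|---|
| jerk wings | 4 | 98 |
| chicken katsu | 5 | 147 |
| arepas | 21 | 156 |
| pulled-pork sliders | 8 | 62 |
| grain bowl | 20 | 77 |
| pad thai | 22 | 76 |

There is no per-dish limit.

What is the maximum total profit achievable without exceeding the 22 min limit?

By profit per min: chicken katsu 29.40, jerk wings 24.50, pulled-pork sliders 7.75 lead.
3×jerk wings + 2×chicken katsu uses 22 of the 22 min and totals 588.
No other feasible combination exceeds 588.

588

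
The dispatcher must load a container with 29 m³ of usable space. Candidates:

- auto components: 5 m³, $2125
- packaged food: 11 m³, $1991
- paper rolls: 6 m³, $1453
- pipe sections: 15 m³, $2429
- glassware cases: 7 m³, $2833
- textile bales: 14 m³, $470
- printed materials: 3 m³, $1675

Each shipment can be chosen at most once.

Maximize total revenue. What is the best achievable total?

8624

Filling by ratio: auto components + paper rolls + glassware cases + printed materials for 8086, with 8 m³ left unused.
The 6 m³ tied up in paper rolls is better spent on packaged food — total rises to 8624 (26 m³).
Every other selection either busts 29 m³ or fails to beat 8624.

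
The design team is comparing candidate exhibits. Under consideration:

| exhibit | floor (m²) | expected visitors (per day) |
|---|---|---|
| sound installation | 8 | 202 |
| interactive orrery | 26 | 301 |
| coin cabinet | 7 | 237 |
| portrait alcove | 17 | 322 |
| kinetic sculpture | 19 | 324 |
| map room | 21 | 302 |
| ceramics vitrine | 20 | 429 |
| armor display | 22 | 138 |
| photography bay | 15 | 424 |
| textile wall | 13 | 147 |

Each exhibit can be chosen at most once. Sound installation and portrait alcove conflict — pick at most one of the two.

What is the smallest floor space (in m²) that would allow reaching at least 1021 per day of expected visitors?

42

Need the lightest bundle worth ≥ 1021.
coin cabinet + ceramics vitrine + photography bay reaches 1090 using 42 m².
Below 42 m² the best achievable stays under 1021.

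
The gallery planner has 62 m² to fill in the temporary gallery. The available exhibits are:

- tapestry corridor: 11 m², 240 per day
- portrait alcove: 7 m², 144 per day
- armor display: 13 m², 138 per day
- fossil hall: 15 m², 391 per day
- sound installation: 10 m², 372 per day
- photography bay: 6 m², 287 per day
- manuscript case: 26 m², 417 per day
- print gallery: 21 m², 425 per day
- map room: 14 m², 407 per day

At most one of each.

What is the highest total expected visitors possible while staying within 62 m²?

Taking the top-ratio exhibits first gives tapestry corridor + fossil hall + sound installation + photography bay + map room for 1697 (56 m²).
Replace fossil hall with print gallery: the trade gains 34 net, giving 1731 at 62 m².
The closest alternative, tapestry corridor + fossil hall + sound installation + photography bay + map room, reaches only 1697.

1731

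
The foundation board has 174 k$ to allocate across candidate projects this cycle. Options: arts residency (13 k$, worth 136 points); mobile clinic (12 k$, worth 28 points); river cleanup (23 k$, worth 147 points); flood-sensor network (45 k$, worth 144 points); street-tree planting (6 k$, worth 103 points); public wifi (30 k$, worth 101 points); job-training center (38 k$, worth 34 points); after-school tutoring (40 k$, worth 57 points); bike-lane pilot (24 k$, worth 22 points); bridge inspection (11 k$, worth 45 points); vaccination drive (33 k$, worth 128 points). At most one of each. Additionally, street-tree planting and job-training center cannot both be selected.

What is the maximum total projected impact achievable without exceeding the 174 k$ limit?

832

The ratio ordering already packs tightly: arts residency + mobile clinic + river cleanup + flood-sensor network + street-tree planting + public wifi + bridge inspection + vaccination drive, 173 k$, 832.
Runner-up arts residency + river cleanup + flood-sensor network + street-tree planting + public wifi + bridge inspection + vaccination drive tops out at 804.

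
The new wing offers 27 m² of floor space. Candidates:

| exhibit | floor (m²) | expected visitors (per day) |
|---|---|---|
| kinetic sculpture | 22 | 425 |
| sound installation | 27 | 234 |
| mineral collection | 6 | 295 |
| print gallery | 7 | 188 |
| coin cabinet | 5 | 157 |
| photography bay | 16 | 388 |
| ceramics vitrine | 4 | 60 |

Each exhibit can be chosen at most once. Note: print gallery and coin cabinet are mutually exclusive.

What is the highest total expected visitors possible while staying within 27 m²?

840

Density check — mineral collection 49.17, coin cabinet 31.40, print gallery 26.86, photography bay 24.25 are the best per m².
Taking mineral collection + coin cabinet + photography bay: 27 m² used, 840 in expected visitors.
Next best is mineral collection + photography bay + ceramics vitrine at 743 (26 m²) — short by 97.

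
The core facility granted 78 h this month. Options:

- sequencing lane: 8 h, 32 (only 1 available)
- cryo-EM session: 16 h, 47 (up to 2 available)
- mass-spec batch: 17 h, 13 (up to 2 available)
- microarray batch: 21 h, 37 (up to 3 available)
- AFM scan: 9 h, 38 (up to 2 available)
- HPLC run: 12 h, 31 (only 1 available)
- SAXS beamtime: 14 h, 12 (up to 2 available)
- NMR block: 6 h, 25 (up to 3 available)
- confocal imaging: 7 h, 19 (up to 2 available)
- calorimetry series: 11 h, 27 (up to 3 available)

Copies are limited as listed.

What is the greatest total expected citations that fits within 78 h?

Taking sequencing lane + 2×cryo-EM session + 2×AFM scan + 3×NMR block: 76 h used, 277 in expected citations.

277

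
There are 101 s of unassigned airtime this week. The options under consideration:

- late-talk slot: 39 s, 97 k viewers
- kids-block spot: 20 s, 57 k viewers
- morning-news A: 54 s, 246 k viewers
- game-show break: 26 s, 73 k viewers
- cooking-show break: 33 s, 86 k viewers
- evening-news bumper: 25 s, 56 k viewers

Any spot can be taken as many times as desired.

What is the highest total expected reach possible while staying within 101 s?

Greedy by ratio would take 2×kids-block spot + morning-news A: 94 s used, total 360.
Dropping kids-block spot frees 20 s; slotting in game-show break (26 s) lifts the total to 376 at 100 s.

376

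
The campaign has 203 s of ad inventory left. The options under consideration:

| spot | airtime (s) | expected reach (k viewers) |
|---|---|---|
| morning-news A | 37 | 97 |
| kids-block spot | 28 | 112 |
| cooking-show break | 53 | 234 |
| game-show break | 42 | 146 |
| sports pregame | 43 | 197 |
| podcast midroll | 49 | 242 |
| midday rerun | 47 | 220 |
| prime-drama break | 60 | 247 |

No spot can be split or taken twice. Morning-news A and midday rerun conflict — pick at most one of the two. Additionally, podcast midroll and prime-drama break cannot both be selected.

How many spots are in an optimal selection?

4

Optimal total is 898.
One optimal bundle: cooking-show break + sports pregame + midday rerun + prime-drama break (203 s).
Any selection reaching 898 contains exactly 4 spots.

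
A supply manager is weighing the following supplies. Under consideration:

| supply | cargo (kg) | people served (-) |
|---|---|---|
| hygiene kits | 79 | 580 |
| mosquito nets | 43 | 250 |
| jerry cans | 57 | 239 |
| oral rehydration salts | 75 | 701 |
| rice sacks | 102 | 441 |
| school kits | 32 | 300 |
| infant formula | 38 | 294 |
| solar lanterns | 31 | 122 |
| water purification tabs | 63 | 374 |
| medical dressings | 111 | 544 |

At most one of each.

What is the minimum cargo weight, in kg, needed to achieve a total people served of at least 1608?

Minimise kg subject to total people served ≥ 1608.
Taking oral rehydration salts + school kits + infant formula + water purification tabs gives 1669 (≥ 1608) for 208 kg.
Below 208 kg the best achievable stays under 1608.

208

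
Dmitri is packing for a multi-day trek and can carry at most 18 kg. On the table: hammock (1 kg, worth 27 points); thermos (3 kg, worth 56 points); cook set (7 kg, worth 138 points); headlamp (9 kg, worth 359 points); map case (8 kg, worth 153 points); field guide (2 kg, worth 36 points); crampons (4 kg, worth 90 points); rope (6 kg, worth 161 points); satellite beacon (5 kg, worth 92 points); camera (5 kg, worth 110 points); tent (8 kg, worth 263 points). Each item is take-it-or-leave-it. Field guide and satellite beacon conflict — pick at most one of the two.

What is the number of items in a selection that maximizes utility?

3

Optimal total is 649.
One optimal bundle: hammock + headlamp + tent (18 kg).
All optima have 3 items.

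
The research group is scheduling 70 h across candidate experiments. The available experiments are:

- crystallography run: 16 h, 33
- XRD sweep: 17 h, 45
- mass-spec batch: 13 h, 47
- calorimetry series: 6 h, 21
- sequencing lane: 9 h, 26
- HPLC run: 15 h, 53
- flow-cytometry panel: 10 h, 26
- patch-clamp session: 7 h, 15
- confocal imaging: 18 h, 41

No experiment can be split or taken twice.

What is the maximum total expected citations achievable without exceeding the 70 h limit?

218

Best packing: XRD sweep + mass-spec batch + calorimetry series + sequencing lane + HPLC run + flow-cytometry panel — 70 h, 218 total.
Runner-up XRD sweep + mass-spec batch + calorimetry series + sequencing lane + HPLC run + patch-clamp session tops out at 207.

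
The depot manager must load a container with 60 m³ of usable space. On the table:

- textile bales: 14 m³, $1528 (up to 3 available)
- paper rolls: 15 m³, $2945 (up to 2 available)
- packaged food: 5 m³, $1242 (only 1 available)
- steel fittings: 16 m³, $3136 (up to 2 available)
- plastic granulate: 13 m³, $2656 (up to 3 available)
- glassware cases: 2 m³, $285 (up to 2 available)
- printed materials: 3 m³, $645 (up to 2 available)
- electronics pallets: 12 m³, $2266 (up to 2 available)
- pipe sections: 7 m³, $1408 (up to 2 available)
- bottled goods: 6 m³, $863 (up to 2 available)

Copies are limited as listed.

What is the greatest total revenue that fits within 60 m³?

12388

Density check — packaged food 248.40, printed materials 215.00, plastic granulate 204.31, pipe sections 201.14 are the best per m³.
A density-first pass picks packaged food + 3×plastic granulate + glassware cases + 2×printed materials + pipe sections — 12193 at 59 m³.
The 15 m³ tied up in plastic granulate and glassware cases is better spent on steel fittings — total rises to 12388 (60 m³).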